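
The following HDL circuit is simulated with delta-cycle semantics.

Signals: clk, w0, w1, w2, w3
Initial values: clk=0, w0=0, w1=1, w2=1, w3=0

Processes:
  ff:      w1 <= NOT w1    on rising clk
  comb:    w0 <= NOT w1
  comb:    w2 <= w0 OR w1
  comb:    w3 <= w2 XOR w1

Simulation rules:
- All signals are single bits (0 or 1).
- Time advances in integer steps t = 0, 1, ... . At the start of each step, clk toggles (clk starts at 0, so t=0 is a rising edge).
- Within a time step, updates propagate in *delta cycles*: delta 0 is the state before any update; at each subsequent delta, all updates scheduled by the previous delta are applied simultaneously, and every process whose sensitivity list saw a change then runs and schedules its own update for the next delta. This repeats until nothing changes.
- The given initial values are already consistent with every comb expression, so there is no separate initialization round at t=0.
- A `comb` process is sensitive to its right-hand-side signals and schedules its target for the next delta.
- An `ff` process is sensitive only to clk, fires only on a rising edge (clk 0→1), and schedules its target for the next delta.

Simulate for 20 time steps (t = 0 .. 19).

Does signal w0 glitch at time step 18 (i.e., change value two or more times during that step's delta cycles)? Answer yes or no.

no

t=0 Δ0: w3=0 w2=1 clk=0 w1=1 w0=0
  Δ1: clk:0→1
  Δ2: w1:1→0
  Δ3: w3:0→1, w2:1→0, w0:0→1
  Δ4: w3:1→0, w2:0→1
  Δ5: w3:0→1
  (5Δ to stable)
t=1 Δ0: w3=1 w2=1 clk=1 w1=0 w0=1
  Δ1: clk:1→0
  (1Δ to stable)
t=2 Δ0: w3=1 w2=1 clk=0 w1=0 w0=1
  Δ1: clk:0→1
  Δ2: w1:0→1
  Δ3: w3:1→0, w0:1→0
  (3Δ to stable)
t=3 Δ0: w3=0 w2=1 clk=1 w1=1 w0=0
  Δ1: clk:1→0
  (1Δ to stable)
t=4 Δ0: w3=0 w2=1 clk=0 w1=1 w0=0
  Δ1: clk:0→1
  Δ2: w1:1→0
  Δ3: w3:0→1, w2:1→0, w0:0→1
  Δ4: w3:1→0, w2:0→1
  Δ5: w3:0→1
  (5Δ to stable)
t=5 Δ0: w3=1 w2=1 clk=1 w1=0 w0=1
  Δ1: clk:1→0
  (1Δ to stable)
t=6 Δ0: w3=1 w2=1 clk=0 w1=0 w0=1
  Δ1: clk:0→1
  Δ2: w1:0→1
  Δ3: w3:1→0, w0:1→0
  (3Δ to stable)
t=7 Δ0: w3=0 w2=1 clk=1 w1=1 w0=0
  Δ1: clk:1→0
  (1Δ to stable)
t=8 Δ0: w3=0 w2=1 clk=0 w1=1 w0=0
  Δ1: clk:0→1
  Δ2: w1:1→0
  Δ3: w3:0→1, w2:1→0, w0:0→1
  Δ4: w3:1→0, w2:0→1
  Δ5: w3:0→1
  (5Δ to stable)
t=9 Δ0: w3=1 w2=1 clk=1 w1=0 w0=1
  Δ1: clk:1→0
  (1Δ to stable)
t=10 Δ0: w3=1 w2=1 clk=0 w1=0 w0=1
  Δ1: clk:0→1
  Δ2: w1:0→1
  Δ3: w3:1→0, w0:1→0
  (3Δ to stable)
t=11 Δ0: w3=0 w2=1 clk=1 w1=1 w0=0
  Δ1: clk:1→0
  (1Δ to stable)
t=12 Δ0: w3=0 w2=1 clk=0 w1=1 w0=0
  Δ1: clk:0→1
  Δ2: w1:1→0
  Δ3: w3:0→1, w2:1→0, w0:0→1
  Δ4: w3:1→0, w2:0→1
  Δ5: w3:0→1
  (5Δ to stable)
t=13 Δ0: w3=1 w2=1 clk=1 w1=0 w0=1
  Δ1: clk:1→0
  (1Δ to stable)
t=14 Δ0: w3=1 w2=1 clk=0 w1=0 w0=1
  Δ1: clk:0→1
  Δ2: w1:0→1
  Δ3: w3:1→0, w0:1→0
  (3Δ to stable)
t=15 Δ0: w3=0 w2=1 clk=1 w1=1 w0=0
  Δ1: clk:1→0
  (1Δ to stable)
t=16 Δ0: w3=0 w2=1 clk=0 w1=1 w0=0
  Δ1: clk:0→1
  Δ2: w1:1→0
  Δ3: w3:0→1, w2:1→0, w0:0→1
  Δ4: w3:1→0, w2:0→1
  Δ5: w3:0→1
  (5Δ to stable)
t=17 Δ0: w3=1 w2=1 clk=1 w1=0 w0=1
  Δ1: clk:1→0
  (1Δ to stable)
t=18 Δ0: w3=1 w2=1 clk=0 w1=0 w0=1
  Δ1: clk:0→1
  Δ2: w1:0→1
  Δ3: w3:1→0, w0:1→0
  (3Δ to stable)
t=19 Δ0: w3=0 w2=1 clk=1 w1=1 w0=0
  Δ1: clk:1→0
  (1Δ to stable)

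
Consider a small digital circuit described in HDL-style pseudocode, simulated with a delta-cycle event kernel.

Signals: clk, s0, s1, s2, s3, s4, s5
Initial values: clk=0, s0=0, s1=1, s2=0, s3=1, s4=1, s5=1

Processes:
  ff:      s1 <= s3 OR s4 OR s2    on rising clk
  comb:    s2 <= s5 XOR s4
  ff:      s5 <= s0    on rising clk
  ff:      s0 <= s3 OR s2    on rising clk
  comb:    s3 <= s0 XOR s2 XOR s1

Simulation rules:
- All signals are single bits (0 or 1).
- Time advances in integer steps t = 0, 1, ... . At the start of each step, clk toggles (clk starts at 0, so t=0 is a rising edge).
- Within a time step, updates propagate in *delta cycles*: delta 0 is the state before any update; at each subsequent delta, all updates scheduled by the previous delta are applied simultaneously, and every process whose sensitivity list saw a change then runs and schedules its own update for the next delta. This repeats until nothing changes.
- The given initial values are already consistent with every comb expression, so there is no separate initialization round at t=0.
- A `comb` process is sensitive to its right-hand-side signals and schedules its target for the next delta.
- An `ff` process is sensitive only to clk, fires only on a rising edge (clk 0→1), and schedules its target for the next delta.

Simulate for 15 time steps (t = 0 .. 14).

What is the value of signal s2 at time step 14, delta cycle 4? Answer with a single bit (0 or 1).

[bits: s2,s3,s4,s1,clk,s0,s5]
t=0: Δ0=0111001 Δ1=0111101 Δ2=0111110 Δ3=1011110 Δ4=1111110 | 4Δ
t=1: Δ0=1111110 Δ1=1111010 | 1Δ
t=2: Δ0=1111010 Δ1=1111110 Δ2=1111111 Δ3=0111111 Δ4=0011111 | 4Δ
t=3: Δ0=0011111 Δ1=0011011 | 1Δ
t=4: Δ0=0011011 Δ1=0011111 Δ2=0011101 Δ3=0111101 | 3Δ
t=5: Δ0=0111101 Δ1=0111001 | 1Δ
t=6: Δ0=0111001 Δ1=0111101 Δ2=0111110 Δ3=1011110 Δ4=1111110 | 4Δ
t=7: Δ0=1111110 Δ1=1111010 | 1Δ
t=8: Δ0=1111010 Δ1=1111110 Δ2=1111111 Δ3=0111111 Δ4=0011111 | 4Δ
t=9: Δ0=0011111 Δ1=0011011 | 1Δ
t=10: Δ0=0011011 Δ1=0011111 Δ2=0011101 Δ3=0111101 | 3Δ
t=11: Δ0=0111101 Δ1=0111001 | 1Δ
t=12: Δ0=0111001 Δ1=0111101 Δ2=0111110 Δ3=1011110 Δ4=1111110 | 4Δ
t=13: Δ0=1111110 Δ1=1111010 | 1Δ
t=14: Δ0=1111010 Δ1=1111110 Δ2=1111111 Δ3=0111111 Δ4=0011111 | 4Δ

0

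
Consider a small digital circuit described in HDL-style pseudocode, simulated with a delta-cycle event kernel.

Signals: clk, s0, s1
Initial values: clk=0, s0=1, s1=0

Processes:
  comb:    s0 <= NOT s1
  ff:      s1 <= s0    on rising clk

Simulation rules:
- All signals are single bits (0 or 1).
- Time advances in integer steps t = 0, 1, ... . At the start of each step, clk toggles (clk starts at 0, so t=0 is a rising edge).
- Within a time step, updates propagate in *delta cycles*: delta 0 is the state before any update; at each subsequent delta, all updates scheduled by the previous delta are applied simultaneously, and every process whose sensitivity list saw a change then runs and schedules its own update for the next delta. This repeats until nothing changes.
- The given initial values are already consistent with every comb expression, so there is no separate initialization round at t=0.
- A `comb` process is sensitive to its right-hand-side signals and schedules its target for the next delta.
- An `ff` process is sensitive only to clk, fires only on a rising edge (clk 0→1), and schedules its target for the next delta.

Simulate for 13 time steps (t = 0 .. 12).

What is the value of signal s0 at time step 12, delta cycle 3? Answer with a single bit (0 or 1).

0

t0.Δ0 s1=0 clk=0 s0=1
t0.Δ1 s1=0 clk=1 s0=1
t0.Δ2 s1=1 clk=1 s0=1
t0.Δ3 s1=1 clk=1 s0=0
t1.Δ0 s1=1 clk=1 s0=0
t1.Δ1 s1=1 clk=0 s0=0
t2.Δ0 s1=1 clk=0 s0=0
t2.Δ1 s1=1 clk=1 s0=0
t2.Δ2 s1=0 clk=1 s0=0
t2.Δ3 s1=0 clk=1 s0=1
t3.Δ0 s1=0 clk=1 s0=1
t3.Δ1 s1=0 clk=0 s0=1
t4.Δ0 s1=0 clk=0 s0=1
t4.Δ1 s1=0 clk=1 s0=1
t4.Δ2 s1=1 clk=1 s0=1
t4.Δ3 s1=1 clk=1 s0=0
t5.Δ0 s1=1 clk=1 s0=0
t5.Δ1 s1=1 clk=0 s0=0
t6.Δ0 s1=1 clk=0 s0=0
t6.Δ1 s1=1 clk=1 s0=0
t6.Δ2 s1=0 clk=1 s0=0
t6.Δ3 s1=0 clk=1 s0=1
t7.Δ0 s1=0 clk=1 s0=1
t7.Δ1 s1=0 clk=0 s0=1
t8.Δ0 s1=0 clk=0 s0=1
t8.Δ1 s1=0 clk=1 s0=1
t8.Δ2 s1=1 clk=1 s0=1
t8.Δ3 s1=1 clk=1 s0=0
t9.Δ0 s1=1 clk=1 s0=0
t9.Δ1 s1=1 clk=0 s0=0
t10.Δ0 s1=1 clk=0 s0=0
t10.Δ1 s1=1 clk=1 s0=0
t10.Δ2 s1=0 clk=1 s0=0
t10.Δ3 s1=0 clk=1 s0=1
t11.Δ0 s1=0 clk=1 s0=1
t11.Δ1 s1=0 clk=0 s0=1
t12.Δ0 s1=0 clk=0 s0=1
t12.Δ1 s1=0 clk=1 s0=1
t12.Δ2 s1=1 clk=1 s0=1
t12.Δ3 s1=1 clk=1 s0=0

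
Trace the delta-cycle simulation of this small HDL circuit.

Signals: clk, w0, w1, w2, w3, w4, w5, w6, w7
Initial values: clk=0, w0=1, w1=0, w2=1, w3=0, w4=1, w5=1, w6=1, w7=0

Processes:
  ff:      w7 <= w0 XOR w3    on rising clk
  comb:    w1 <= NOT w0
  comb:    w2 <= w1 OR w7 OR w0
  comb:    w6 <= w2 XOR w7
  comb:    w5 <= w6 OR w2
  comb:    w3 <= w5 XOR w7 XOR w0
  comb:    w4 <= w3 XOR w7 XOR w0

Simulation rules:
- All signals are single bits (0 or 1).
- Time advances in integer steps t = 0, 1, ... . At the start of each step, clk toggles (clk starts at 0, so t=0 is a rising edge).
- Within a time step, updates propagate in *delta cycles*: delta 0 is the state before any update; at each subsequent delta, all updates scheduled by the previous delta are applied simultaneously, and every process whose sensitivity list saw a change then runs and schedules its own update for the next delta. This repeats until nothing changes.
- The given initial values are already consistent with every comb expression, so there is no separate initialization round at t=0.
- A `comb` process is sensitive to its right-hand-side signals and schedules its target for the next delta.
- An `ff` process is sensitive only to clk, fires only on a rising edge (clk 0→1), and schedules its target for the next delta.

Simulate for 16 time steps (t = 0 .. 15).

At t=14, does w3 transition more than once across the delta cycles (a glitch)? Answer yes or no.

[bits: w5,w0,w6,w3,w2,clk,w7,w1,w4]
t=0: Δ0=111010001 Δ1=111011001 Δ2=111011101 Δ3=110111100 Δ4=110111101 | 4Δ
t=1: Δ0=110111101 Δ1=110110101 | 1Δ
t=2: Δ0=110110101 Δ1=110111101 Δ2=110111001 Δ3=111011000 Δ4=111011001 | 4Δ
t=3: Δ0=111011001 Δ1=111010001 | 1Δ
t=4: Δ0=111010001 Δ1=111011001 Δ2=111011101 Δ3=110111100 Δ4=110111101 | 4Δ
t=5: Δ0=110111101 Δ1=110110101 | 1Δ
t=6: Δ0=110110101 Δ1=110111101 Δ2=110111001 Δ3=111011000 Δ4=111011001 | 4Δ
t=7: Δ0=111011001 Δ1=111010001 | 1Δ
t=8: Δ0=111010001 Δ1=111011001 Δ2=111011101 Δ3=110111100 Δ4=110111101 | 4Δ
t=9: Δ0=110111101 Δ1=110110101 | 1Δ
t=10: Δ0=110110101 Δ1=110111101 Δ2=110111001 Δ3=111011000 Δ4=111011001 | 4Δ
t=11: Δ0=111011001 Δ1=111010001 | 1Δ
t=12: Δ0=111010001 Δ1=111011001 Δ2=111011101 Δ3=110111100 Δ4=110111101 | 4Δ
t=13: Δ0=110111101 Δ1=110110101 | 1Δ
t=14: Δ0=110110101 Δ1=110111101 Δ2=110111001 Δ3=111011000 Δ4=111011001 | 4Δ
t=15: Δ0=111011001 Δ1=111010001 | 1Δ

no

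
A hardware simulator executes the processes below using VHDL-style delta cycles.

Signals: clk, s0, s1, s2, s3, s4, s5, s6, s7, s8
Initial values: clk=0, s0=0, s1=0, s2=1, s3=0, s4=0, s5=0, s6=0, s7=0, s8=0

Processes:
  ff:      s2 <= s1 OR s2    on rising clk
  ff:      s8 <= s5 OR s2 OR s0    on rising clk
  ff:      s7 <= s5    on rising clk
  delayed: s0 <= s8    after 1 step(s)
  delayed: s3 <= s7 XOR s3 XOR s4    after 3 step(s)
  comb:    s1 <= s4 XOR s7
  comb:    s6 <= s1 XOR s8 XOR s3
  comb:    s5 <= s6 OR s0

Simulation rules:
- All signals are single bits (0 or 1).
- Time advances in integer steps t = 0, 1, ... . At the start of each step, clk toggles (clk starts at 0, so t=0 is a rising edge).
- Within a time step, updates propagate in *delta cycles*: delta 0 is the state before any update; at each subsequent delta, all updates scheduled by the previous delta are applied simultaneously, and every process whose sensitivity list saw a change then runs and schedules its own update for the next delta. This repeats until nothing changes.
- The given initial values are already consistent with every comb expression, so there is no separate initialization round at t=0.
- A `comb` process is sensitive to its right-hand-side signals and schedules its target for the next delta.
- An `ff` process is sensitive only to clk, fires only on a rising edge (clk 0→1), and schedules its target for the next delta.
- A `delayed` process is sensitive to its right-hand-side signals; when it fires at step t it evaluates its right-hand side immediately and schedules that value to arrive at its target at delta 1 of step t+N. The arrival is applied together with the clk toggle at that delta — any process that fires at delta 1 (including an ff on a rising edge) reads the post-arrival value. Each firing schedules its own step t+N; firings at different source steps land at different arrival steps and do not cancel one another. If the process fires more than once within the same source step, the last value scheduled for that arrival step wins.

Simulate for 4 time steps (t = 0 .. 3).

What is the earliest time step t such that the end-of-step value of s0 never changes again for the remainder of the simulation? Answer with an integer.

1

t0.Δ0 s0=0 s5=0 s4=0 s8=0 s2=1 s7=0 clk=0 s1=0 s3=0 s6=0
t0.Δ1 s0=0 s5=0 s4=0 s8=0 s2=1 s7=0 clk=1 s1=0 s3=0 s6=0
t0.Δ2 s0=0 s5=0 s4=0 s8=1 s2=1 s7=0 clk=1 s1=0 s3=0 s6=0
t0.Δ3 s0=0 s5=0 s4=0 s8=1 s2=1 s7=0 clk=1 s1=0 s3=0 s6=1
t0.Δ4 s0=0 s5=1 s4=0 s8=1 s2=1 s7=0 clk=1 s1=0 s3=0 s6=1
t1.Δ0 s0=0 s5=1 s4=0 s8=1 s2=1 s7=0 clk=1 s1=0 s3=0 s6=1
t1.Δ1 s0=1 s5=1 s4=0 s8=1 s2=1 s7=0 clk=0 s1=0 s3=0 s6=1
t2.Δ0 s0=1 s5=1 s4=0 s8=1 s2=1 s7=0 clk=0 s1=0 s3=0 s6=1
t2.Δ1 s0=1 s5=1 s4=0 s8=1 s2=1 s7=0 clk=1 s1=0 s3=0 s6=1
t2.Δ2 s0=1 s5=1 s4=0 s8=1 s2=1 s7=1 clk=1 s1=0 s3=0 s6=1
t2.Δ3 s0=1 s5=1 s4=0 s8=1 s2=1 s7=1 clk=1 s1=1 s3=0 s6=1
t2.Δ4 s0=1 s5=1 s4=0 s8=1 s2=1 s7=1 clk=1 s1=1 s3=0 s6=0
t3.Δ0 s0=1 s5=1 s4=0 s8=1 s2=1 s7=1 clk=1 s1=1 s3=0 s6=0
t3.Δ1 s0=1 s5=1 s4=0 s8=1 s2=1 s7=1 clk=0 s1=1 s3=0 s6=0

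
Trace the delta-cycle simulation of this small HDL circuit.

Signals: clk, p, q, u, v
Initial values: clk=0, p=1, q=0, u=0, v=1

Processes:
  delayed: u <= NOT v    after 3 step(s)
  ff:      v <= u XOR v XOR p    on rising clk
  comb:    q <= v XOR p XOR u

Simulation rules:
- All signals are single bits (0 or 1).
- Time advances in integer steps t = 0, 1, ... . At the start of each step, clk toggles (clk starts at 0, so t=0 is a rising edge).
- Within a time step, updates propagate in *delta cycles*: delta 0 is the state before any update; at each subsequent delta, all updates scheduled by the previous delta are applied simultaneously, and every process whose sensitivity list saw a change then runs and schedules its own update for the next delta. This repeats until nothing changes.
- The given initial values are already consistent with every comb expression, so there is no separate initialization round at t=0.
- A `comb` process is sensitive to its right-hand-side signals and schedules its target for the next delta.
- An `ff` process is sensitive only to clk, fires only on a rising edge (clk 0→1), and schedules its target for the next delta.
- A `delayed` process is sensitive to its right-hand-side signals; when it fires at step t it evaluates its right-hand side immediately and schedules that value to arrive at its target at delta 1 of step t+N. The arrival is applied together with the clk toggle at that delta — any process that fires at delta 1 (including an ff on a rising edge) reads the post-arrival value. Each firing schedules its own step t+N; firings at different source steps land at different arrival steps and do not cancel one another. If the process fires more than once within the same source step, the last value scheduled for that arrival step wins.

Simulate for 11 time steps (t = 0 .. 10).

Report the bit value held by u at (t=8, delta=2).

t=0 Δ0: q=0 v=1 clk=0 u=0 p=1
  Δ1: clk:0→1
  Δ2: v:1→0
  Δ3: q:0→1
  (3Δ to stable)
t=1 Δ0: q=1 v=0 clk=1 u=0 p=1
  Δ1: clk:1→0
  (1Δ to stable)
t=2 Δ0: q=1 v=0 clk=0 u=0 p=1
  Δ1: clk:0→1
  Δ2: v:0→1
  Δ3: q:1→0
  (3Δ to stable)
t=3 Δ0: q=0 v=1 clk=1 u=0 p=1
  Δ1: clk:1→0, u:0→1
  Δ2: q:0→1
  (2Δ to stable)
t=4 Δ0: q=1 v=1 clk=0 u=1 p=1
  Δ1: clk:0→1
  (1Δ to stable)
t=5 Δ0: q=1 v=1 clk=1 u=1 p=1
  Δ1: clk:1→0, u:1→0
  Δ2: q:1→0
  (2Δ to stable)
t=6 Δ0: q=0 v=1 clk=0 u=0 p=1
  Δ1: clk:0→1
  Δ2: v:1→0
  Δ3: q:0→1
  (3Δ to stable)
t=7 Δ0: q=1 v=0 clk=1 u=0 p=1
  Δ1: clk:1→0
  (1Δ to stable)
t=8 Δ0: q=1 v=0 clk=0 u=0 p=1
  Δ1: clk:0→1
  Δ2: v:0→1
  Δ3: q:1→0
  (3Δ to stable)
t=9 Δ0: q=0 v=1 clk=1 u=0 p=1
  Δ1: clk:1→0, u:0→1
  Δ2: q:0→1
  (2Δ to stable)
t=10 Δ0: q=1 v=1 clk=0 u=1 p=1
  Δ1: clk:0→1
  (1Δ to stable)

0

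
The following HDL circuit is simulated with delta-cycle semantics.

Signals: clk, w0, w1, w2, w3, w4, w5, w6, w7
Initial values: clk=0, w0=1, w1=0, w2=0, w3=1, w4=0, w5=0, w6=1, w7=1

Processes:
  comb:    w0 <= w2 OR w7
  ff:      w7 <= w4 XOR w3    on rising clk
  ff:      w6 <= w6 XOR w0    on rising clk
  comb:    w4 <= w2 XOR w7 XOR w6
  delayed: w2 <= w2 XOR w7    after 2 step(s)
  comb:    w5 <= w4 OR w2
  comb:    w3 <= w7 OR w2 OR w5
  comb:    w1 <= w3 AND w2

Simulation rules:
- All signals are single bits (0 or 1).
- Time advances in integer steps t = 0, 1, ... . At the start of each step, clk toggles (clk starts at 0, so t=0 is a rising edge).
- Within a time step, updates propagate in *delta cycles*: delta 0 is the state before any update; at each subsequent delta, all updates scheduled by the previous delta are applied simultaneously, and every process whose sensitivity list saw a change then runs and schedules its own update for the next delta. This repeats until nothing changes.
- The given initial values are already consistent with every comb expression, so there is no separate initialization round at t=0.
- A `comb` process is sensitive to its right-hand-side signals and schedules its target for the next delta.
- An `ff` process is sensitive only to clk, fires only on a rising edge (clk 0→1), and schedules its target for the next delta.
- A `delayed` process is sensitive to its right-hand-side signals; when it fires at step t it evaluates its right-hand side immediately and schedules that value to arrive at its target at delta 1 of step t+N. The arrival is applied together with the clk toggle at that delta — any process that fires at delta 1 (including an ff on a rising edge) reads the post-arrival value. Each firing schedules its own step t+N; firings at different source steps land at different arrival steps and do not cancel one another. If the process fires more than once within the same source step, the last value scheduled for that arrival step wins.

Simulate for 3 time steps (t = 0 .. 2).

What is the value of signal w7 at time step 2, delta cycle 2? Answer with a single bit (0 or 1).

0

t=0 Δ0: clk=0 w2=0 w0=1 w5=0 w1=0 w3=1 w4=0 w7=1 w6=1
  Δ1: clk:0→1
  Δ2: w6:1→0
  Δ3: w4:0→1
  Δ4: w5:0→1
  (4Δ to stable)
t=1 Δ0: clk=1 w2=0 w0=1 w5=1 w1=0 w3=1 w4=1 w7=1 w6=0
  Δ1: clk:1→0
  (1Δ to stable)
t=2 Δ0: clk=0 w2=0 w0=1 w5=1 w1=0 w3=1 w4=1 w7=1 w6=0
  Δ1: clk:0→1
  Δ2: w7:1→0, w6:0→1
  Δ3: w0:1→0
  (3Δ to stable)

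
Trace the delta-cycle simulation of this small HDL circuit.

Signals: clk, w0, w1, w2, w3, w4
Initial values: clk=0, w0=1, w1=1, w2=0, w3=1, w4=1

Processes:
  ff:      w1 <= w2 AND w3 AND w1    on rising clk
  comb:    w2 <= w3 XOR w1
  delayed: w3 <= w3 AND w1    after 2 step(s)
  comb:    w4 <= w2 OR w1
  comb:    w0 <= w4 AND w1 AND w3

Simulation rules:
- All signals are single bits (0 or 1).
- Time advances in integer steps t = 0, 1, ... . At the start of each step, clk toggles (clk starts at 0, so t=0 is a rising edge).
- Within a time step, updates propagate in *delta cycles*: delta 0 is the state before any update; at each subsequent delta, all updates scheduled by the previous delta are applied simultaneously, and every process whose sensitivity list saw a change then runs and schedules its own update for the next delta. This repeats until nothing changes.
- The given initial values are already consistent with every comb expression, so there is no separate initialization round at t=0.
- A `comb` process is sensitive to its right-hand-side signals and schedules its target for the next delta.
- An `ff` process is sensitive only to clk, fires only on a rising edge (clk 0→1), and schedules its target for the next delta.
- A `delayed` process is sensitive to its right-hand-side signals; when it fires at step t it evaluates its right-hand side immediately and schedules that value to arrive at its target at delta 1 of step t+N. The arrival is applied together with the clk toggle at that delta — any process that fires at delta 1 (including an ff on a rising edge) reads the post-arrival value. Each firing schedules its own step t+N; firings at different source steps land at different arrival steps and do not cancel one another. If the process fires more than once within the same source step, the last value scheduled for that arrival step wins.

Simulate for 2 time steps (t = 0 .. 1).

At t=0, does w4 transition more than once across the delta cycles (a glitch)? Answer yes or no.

yes

t=0 Δ0: w0=1 w2=0 clk=0 w1=1 w4=1 w3=1
  Δ1: clk:0→1
  Δ2: w1:1→0
  Δ3: w0:1→0, w2:0→1, w4:1→0
  Δ4: w4:0→1
  (4Δ to stable)
t=1 Δ0: w0=0 w2=1 clk=1 w1=0 w4=1 w3=1
  Δ1: clk:1→0
  (1Δ to stable)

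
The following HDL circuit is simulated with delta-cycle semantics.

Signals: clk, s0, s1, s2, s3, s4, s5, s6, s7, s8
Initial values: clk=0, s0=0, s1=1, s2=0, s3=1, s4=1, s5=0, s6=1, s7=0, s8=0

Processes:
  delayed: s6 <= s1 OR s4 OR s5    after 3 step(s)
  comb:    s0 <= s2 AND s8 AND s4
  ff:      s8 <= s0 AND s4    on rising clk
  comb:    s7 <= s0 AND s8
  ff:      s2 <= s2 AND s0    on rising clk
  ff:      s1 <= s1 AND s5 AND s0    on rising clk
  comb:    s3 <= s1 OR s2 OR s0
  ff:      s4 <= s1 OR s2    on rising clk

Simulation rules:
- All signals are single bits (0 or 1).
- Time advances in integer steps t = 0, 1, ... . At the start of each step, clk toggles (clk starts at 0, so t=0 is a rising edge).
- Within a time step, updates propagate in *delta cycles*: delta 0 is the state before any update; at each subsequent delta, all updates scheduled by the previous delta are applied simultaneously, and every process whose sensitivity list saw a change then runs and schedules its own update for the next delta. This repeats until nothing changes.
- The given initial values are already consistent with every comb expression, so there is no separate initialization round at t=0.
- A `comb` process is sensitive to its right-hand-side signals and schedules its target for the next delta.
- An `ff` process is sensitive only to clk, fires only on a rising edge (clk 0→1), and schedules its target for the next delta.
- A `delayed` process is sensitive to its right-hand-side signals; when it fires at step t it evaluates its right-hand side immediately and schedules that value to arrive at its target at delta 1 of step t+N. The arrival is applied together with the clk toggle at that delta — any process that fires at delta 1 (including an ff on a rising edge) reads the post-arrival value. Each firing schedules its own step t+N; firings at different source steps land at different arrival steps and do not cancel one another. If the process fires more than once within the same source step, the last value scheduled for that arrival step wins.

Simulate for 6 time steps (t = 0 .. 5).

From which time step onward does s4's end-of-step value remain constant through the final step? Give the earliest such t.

2

t=0 Δ0: s0=0 s6=1 clk=0 s3=1 s5=0 s1=1 s2=0 s7=0 s8=0 s4=1
  Δ1: clk:0→1
  Δ2: s1:1→0
  Δ3: s3:1→0
  (3Δ to stable)
t=1 Δ0: s0=0 s6=1 clk=1 s3=0 s5=0 s1=0 s2=0 s7=0 s8=0 s4=1
  Δ1: clk:1→0
  (1Δ to stable)
t=2 Δ0: s0=0 s6=1 clk=0 s3=0 s5=0 s1=0 s2=0 s7=0 s8=0 s4=1
  Δ1: clk:0→1
  Δ2: s4:1→0
  (2Δ to stable)
t=3 Δ0: s0=0 s6=1 clk=1 s3=0 s5=0 s1=0 s2=0 s7=0 s8=0 s4=0
  Δ1: clk:1→0
  (1Δ to stable)
t=4 Δ0: s0=0 s6=1 clk=0 s3=0 s5=0 s1=0 s2=0 s7=0 s8=0 s4=0
  Δ1: clk:0→1
  (1Δ to stable)
t=5 Δ0: s0=0 s6=1 clk=1 s3=0 s5=0 s1=0 s2=0 s7=0 s8=0 s4=0
  Δ1: s6:1→0, clk:1→0
  (1Δ to stable)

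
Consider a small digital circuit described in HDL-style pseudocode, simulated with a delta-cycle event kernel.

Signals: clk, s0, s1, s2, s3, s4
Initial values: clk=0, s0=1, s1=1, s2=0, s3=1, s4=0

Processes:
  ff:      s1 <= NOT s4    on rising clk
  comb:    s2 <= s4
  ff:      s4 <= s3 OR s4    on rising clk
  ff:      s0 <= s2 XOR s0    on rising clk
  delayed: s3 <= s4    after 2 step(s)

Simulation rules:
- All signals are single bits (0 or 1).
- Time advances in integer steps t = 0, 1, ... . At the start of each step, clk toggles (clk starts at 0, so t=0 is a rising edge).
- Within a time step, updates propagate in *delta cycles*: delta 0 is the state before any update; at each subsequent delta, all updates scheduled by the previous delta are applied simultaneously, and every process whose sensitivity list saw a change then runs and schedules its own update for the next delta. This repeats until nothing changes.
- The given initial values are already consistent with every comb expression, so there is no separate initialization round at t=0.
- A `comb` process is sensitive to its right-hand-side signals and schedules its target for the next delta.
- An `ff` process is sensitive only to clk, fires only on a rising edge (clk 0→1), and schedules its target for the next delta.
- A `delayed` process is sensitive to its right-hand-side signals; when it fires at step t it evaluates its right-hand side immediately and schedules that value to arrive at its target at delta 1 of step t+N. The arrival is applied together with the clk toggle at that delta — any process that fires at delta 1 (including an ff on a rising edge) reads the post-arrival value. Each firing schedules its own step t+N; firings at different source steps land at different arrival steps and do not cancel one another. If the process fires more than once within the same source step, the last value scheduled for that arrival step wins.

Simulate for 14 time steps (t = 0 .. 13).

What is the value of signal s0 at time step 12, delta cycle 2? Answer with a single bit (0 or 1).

t=0 Δ0: s2=0 s4=0 s0=1 s3=1 clk=0 s1=1
  Δ1: clk:0→1
  Δ2: s4:0→1
  Δ3: s2:0→1
  (3Δ to stable)
t=1 Δ0: s2=1 s4=1 s0=1 s3=1 clk=1 s1=1
  Δ1: clk:1→0
  (1Δ to stable)
t=2 Δ0: s2=1 s4=1 s0=1 s3=1 clk=0 s1=1
  Δ1: clk:0→1
  Δ2: s0:1→0, s1:1→0
  (2Δ to stable)
t=3 Δ0: s2=1 s4=1 s0=0 s3=1 clk=1 s1=0
  Δ1: clk:1→0
  (1Δ to stable)
t=4 Δ0: s2=1 s4=1 s0=0 s3=1 clk=0 s1=0
  Δ1: clk:0→1
  Δ2: s0:0→1
  (2Δ to stable)
t=5 Δ0: s2=1 s4=1 s0=1 s3=1 clk=1 s1=0
  Δ1: clk:1→0
  (1Δ to stable)
t=6 Δ0: s2=1 s4=1 s0=1 s3=1 clk=0 s1=0
  Δ1: clk:0→1
  Δ2: s0:1→0
  (2Δ to stable)
t=7 Δ0: s2=1 s4=1 s0=0 s3=1 clk=1 s1=0
  Δ1: clk:1→0
  (1Δ to stable)
t=8 Δ0: s2=1 s4=1 s0=0 s3=1 clk=0 s1=0
  Δ1: clk:0→1
  Δ2: s0:0→1
  (2Δ to stable)
t=9 Δ0: s2=1 s4=1 s0=1 s3=1 clk=1 s1=0
  Δ1: clk:1→0
  (1Δ to stable)
t=10 Δ0: s2=1 s4=1 s0=1 s3=1 clk=0 s1=0
  Δ1: clk:0→1
  Δ2: s0:1→0
  (2Δ to stable)
t=11 Δ0: s2=1 s4=1 s0=0 s3=1 clk=1 s1=0
  Δ1: clk:1→0
  (1Δ to stable)
t=12 Δ0: s2=1 s4=1 s0=0 s3=1 clk=0 s1=0
  Δ1: clk:0→1
  Δ2: s0:0→1
  (2Δ to stable)
t=13 Δ0: s2=1 s4=1 s0=1 s3=1 clk=1 s1=0
  Δ1: clk:1→0
  (1Δ to stable)

1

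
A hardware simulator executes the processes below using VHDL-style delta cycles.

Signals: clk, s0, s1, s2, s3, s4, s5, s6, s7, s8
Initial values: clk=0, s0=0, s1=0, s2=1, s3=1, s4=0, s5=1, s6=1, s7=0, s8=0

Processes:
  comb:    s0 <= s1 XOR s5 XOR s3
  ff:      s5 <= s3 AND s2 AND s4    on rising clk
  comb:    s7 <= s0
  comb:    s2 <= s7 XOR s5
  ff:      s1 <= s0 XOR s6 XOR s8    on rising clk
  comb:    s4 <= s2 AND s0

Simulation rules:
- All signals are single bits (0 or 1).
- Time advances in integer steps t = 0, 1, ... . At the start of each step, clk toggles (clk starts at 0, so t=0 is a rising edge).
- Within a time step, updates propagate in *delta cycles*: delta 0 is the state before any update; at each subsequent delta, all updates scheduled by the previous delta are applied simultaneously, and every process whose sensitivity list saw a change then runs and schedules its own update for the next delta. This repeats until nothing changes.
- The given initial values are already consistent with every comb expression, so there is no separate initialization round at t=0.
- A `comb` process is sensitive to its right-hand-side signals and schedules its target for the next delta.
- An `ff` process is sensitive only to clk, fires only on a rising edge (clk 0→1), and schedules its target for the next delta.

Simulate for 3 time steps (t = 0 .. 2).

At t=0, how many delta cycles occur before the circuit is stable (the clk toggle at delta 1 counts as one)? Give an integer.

t0.Δ0 s7=0 clk=0 s3=1 s8=0 s1=0 s4=0 s6=1 s0=0 s2=1 s5=1
t0.Δ1 s7=0 clk=1 s3=1 s8=0 s1=0 s4=0 s6=1 s0=0 s2=1 s5=1
t0.Δ2 s7=0 clk=1 s3=1 s8=0 s1=1 s4=0 s6=1 s0=0 s2=1 s5=0
t0.Δ3 s7=0 clk=1 s3=1 s8=0 s1=1 s4=0 s6=1 s0=0 s2=0 s5=0
t1.Δ0 s7=0 clk=1 s3=1 s8=0 s1=1 s4=0 s6=1 s0=0 s2=0 s5=0
t1.Δ1 s7=0 clk=0 s3=1 s8=0 s1=1 s4=0 s6=1 s0=0 s2=0 s5=0
t2.Δ0 s7=0 clk=0 s3=1 s8=0 s1=1 s4=0 s6=1 s0=0 s2=0 s5=0
t2.Δ1 s7=0 clk=1 s3=1 s8=0 s1=1 s4=0 s6=1 s0=0 s2=0 s5=0

3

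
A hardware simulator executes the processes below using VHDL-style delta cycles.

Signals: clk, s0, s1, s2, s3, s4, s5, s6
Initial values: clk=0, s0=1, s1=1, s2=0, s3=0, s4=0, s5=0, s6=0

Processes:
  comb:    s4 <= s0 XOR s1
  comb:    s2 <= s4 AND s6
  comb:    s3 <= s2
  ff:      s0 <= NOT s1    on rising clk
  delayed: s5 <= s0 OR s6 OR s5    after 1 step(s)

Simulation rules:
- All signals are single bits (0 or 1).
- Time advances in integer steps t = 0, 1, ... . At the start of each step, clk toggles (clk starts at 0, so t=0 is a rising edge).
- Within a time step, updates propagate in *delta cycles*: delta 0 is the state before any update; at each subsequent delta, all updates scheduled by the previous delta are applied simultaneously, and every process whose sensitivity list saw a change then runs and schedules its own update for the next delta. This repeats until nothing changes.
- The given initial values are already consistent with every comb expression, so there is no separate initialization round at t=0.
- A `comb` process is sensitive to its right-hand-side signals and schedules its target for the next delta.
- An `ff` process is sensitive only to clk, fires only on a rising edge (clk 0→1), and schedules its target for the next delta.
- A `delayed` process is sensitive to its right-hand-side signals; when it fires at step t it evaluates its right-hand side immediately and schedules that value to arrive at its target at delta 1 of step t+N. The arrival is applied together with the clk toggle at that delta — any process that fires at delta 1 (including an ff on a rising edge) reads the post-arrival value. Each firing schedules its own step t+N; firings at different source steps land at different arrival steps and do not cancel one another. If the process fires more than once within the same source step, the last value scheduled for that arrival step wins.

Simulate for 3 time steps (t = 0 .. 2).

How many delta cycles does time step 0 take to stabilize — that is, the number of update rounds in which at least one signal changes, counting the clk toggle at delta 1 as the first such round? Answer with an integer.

t0.Δ0 s4=0 s5=0 clk=0 s6=0 s3=0 s0=1 s1=1 s2=0
t0.Δ1 s4=0 s5=0 clk=1 s6=0 s3=0 s0=1 s1=1 s2=0
t0.Δ2 s4=0 s5=0 clk=1 s6=0 s3=0 s0=0 s1=1 s2=0
t0.Δ3 s4=1 s5=0 clk=1 s6=0 s3=0 s0=0 s1=1 s2=0
t1.Δ0 s4=1 s5=0 clk=1 s6=0 s3=0 s0=0 s1=1 s2=0
t1.Δ1 s4=1 s5=0 clk=0 s6=0 s3=0 s0=0 s1=1 s2=0
t2.Δ0 s4=1 s5=0 clk=0 s6=0 s3=0 s0=0 s1=1 s2=0
t2.Δ1 s4=1 s5=0 clk=1 s6=0 s3=0 s0=0 s1=1 s2=0

3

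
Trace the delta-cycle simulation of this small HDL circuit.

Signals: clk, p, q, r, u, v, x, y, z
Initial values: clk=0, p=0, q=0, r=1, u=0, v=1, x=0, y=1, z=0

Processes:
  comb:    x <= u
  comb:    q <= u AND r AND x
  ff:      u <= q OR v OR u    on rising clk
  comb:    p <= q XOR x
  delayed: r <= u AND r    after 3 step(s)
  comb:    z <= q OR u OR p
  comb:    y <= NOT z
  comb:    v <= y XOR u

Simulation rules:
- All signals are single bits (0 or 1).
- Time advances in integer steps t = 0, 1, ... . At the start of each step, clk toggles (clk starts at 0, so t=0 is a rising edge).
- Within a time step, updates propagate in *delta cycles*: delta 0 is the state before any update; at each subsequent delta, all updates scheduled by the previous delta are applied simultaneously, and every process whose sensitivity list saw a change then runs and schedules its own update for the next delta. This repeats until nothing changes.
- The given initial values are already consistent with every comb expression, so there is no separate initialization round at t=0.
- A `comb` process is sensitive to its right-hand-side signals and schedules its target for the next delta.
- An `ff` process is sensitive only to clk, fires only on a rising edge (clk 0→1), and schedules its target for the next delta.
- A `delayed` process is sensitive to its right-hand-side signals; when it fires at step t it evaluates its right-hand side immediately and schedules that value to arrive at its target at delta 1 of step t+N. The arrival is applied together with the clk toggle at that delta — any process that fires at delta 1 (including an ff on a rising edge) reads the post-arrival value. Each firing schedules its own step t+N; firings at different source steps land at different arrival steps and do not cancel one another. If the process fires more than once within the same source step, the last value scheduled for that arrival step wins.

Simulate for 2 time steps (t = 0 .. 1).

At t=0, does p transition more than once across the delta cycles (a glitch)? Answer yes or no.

[bits: clk,p,u,x,y,v,q,r,z]
t=0: Δ0=000011010 Δ1=100011010 Δ2=101011010 Δ3=101110011 Δ4=111100111 Δ5=101101111 | 5Δ
t=1: Δ0=101101111 Δ1=001101111 | 1Δ

yes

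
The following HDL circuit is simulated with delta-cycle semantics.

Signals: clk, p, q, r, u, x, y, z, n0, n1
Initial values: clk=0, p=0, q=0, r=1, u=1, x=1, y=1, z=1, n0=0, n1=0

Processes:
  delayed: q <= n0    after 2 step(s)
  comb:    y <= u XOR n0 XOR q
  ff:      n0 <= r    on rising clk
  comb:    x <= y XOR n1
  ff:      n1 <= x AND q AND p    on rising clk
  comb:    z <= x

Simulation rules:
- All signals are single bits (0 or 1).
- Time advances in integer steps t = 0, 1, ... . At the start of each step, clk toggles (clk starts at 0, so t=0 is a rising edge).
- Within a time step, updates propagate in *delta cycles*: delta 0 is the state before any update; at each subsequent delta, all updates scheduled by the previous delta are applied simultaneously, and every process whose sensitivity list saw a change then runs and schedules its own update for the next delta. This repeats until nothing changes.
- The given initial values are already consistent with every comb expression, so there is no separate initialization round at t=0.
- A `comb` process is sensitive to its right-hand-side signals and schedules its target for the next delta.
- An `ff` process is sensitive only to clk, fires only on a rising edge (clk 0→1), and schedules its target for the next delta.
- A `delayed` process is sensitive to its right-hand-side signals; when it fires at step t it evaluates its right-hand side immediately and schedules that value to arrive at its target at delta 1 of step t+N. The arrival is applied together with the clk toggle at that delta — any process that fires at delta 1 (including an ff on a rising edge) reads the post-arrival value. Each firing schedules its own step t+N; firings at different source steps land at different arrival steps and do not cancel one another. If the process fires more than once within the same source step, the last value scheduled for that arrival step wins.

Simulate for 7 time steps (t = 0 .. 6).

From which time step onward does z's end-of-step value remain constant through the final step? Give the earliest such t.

[bits: y,n1,z,x,n0,r,clk,q,u,p]
t=0: Δ0=1011010010 Δ1=1011011010 Δ2=1011111010 Δ3=0011111010 Δ4=0010111010 Δ5=0000111010 | 5Δ
t=1: Δ0=0000111010 Δ1=0000110010 | 1Δ
t=2: Δ0=0000110010 Δ1=0000111110 Δ2=1000111110 Δ3=1001111110 Δ4=1011111110 | 4Δ
t=3: Δ0=1011111110 Δ1=1011110110 | 1Δ
t=4: Δ0=1011110110 Δ1=1011111110 | 1Δ
t=5: Δ0=1011111110 Δ1=1011110110 | 1Δ
t=6: Δ0=1011110110 Δ1=1011111110 | 1Δ

2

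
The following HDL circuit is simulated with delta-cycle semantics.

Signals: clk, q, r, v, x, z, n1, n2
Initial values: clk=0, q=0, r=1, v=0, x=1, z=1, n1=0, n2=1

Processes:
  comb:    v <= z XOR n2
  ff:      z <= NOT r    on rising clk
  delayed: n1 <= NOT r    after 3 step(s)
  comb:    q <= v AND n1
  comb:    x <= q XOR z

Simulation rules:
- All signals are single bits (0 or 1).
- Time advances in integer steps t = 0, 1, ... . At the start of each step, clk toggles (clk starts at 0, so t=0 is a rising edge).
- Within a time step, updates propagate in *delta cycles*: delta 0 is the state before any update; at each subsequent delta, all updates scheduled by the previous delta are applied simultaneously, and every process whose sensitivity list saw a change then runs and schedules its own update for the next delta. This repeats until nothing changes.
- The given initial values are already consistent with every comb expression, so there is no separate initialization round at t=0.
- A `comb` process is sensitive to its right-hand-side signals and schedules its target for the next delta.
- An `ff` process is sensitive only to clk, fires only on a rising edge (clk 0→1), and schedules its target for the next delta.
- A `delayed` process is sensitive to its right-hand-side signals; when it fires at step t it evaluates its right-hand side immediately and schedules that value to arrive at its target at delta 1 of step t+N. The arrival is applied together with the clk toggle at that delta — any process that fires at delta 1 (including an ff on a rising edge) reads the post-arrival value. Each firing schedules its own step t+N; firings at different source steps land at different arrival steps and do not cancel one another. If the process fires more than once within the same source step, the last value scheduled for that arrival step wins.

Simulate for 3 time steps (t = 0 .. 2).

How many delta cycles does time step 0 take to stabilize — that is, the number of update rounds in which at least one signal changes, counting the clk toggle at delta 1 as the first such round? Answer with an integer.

[bits: n2,v,n1,q,z,r,clk,x]
t=0: Δ0=10001101 Δ1=10001111 Δ2=10000111 Δ3=11000110 | 3Δ
t=1: Δ0=11000110 Δ1=11000100 | 1Δ
t=2: Δ0=11000100 Δ1=11000110 | 1Δ

3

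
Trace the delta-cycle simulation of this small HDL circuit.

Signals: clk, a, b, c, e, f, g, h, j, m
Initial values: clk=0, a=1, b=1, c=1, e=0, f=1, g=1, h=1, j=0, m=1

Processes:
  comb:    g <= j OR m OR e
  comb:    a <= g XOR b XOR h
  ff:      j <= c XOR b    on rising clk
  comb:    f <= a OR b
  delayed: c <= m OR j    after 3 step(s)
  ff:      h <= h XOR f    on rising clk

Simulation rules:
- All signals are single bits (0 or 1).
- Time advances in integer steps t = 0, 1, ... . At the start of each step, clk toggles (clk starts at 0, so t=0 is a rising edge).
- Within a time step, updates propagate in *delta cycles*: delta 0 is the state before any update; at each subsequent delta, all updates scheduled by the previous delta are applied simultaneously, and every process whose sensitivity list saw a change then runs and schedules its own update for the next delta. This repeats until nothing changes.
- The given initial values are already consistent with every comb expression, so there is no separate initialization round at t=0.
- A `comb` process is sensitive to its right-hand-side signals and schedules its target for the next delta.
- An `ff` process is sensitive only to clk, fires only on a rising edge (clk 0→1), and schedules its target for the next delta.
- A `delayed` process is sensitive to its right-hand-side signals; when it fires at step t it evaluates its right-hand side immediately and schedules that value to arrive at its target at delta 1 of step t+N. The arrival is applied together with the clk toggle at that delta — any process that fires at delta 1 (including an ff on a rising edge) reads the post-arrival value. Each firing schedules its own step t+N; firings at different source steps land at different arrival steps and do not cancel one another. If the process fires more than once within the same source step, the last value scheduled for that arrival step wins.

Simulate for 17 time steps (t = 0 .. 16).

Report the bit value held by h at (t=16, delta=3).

t=0 Δ0: clk=0 c=1 b=1 a=1 e=0 f=1 g=1 j=0 h=1 m=1
  Δ1: clk:0→1
  Δ2: h:1→0
  Δ3: a:1→0
  (3Δ to stable)
t=1 Δ0: clk=1 c=1 b=1 a=0 e=0 f=1 g=1 j=0 h=0 m=1
  Δ1: clk:1→0
  (1Δ to stable)
t=2 Δ0: clk=0 c=1 b=1 a=0 e=0 f=1 g=1 j=0 h=0 m=1
  Δ1: clk:0→1
  Δ2: h:0→1
  Δ3: a:0→1
  (3Δ to stable)
t=3 Δ0: clk=1 c=1 b=1 a=1 e=0 f=1 g=1 j=0 h=1 m=1
  Δ1: clk:1→0
  (1Δ to stable)
t=4 Δ0: clk=0 c=1 b=1 a=1 e=0 f=1 g=1 j=0 h=1 m=1
  Δ1: clk:0→1
  Δ2: h:1→0
  Δ3: a:1→0
  (3Δ to stable)
t=5 Δ0: clk=1 c=1 b=1 a=0 e=0 f=1 g=1 j=0 h=0 m=1
  Δ1: clk:1→0
  (1Δ to stable)
t=6 Δ0: clk=0 c=1 b=1 a=0 e=0 f=1 g=1 j=0 h=0 m=1
  Δ1: clk:0→1
  Δ2: h:0→1
  Δ3: a:0→1
  (3Δ to stable)
t=7 Δ0: clk=1 c=1 b=1 a=1 e=0 f=1 g=1 j=0 h=1 m=1
  Δ1: clk:1→0
  (1Δ to stable)
t=8 Δ0: clk=0 c=1 b=1 a=1 e=0 f=1 g=1 j=0 h=1 m=1
  Δ1: clk:0→1
  Δ2: h:1→0
  Δ3: a:1→0
  (3Δ to stable)
t=9 Δ0: clk=1 c=1 b=1 a=0 e=0 f=1 g=1 j=0 h=0 m=1
  Δ1: clk:1→0
  (1Δ to stable)
t=10 Δ0: clk=0 c=1 b=1 a=0 e=0 f=1 g=1 j=0 h=0 m=1
  Δ1: clk:0→1
  Δ2: h:0→1
  Δ3: a:0→1
  (3Δ to stable)
t=11 Δ0: clk=1 c=1 b=1 a=1 e=0 f=1 g=1 j=0 h=1 m=1
  Δ1: clk:1→0
  (1Δ to stable)
t=12 Δ0: clk=0 c=1 b=1 a=1 e=0 f=1 g=1 j=0 h=1 m=1
  Δ1: clk:0→1
  Δ2: h:1→0
  Δ3: a:1→0
  (3Δ to stable)
t=13 Δ0: clk=1 c=1 b=1 a=0 e=0 f=1 g=1 j=0 h=0 m=1
  Δ1: clk:1→0
  (1Δ to stable)
t=14 Δ0: clk=0 c=1 b=1 a=0 e=0 f=1 g=1 j=0 h=0 m=1
  Δ1: clk:0→1
  Δ2: h:0→1
  Δ3: a:0→1
  (3Δ to stable)
t=15 Δ0: clk=1 c=1 b=1 a=1 e=0 f=1 g=1 j=0 h=1 m=1
  Δ1: clk:1→0
  (1Δ to stable)
t=16 Δ0: clk=0 c=1 b=1 a=1 e=0 f=1 g=1 j=0 h=1 m=1
  Δ1: clk:0→1
  Δ2: h:1→0
  Δ3: a:1→0
  (3Δ to stable)

0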